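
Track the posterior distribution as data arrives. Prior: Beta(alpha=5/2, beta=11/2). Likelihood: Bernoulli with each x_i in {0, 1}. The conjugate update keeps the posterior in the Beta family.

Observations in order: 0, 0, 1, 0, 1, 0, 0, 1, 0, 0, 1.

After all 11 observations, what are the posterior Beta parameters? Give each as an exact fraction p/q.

obs 1: x=0 → posterior Beta(5/2, 13/2)
obs 2: x=0 → posterior Beta(5/2, 15/2)
obs 3: x=1 → posterior Beta(7/2, 15/2)
obs 4: x=0 → posterior Beta(7/2, 17/2)
obs 5: x=1 → posterior Beta(9/2, 17/2)
obs 6: x=0 → posterior Beta(9/2, 19/2)
obs 7: x=0 → posterior Beta(9/2, 21/2)
obs 8: x=1 → posterior Beta(11/2, 21/2)
obs 9: x=0 → posterior Beta(11/2, 23/2)
obs 10: x=0 → posterior Beta(11/2, 25/2)
obs 11: x=1 → posterior Beta(13/2, 25/2)

alpha=13/2, beta=25/2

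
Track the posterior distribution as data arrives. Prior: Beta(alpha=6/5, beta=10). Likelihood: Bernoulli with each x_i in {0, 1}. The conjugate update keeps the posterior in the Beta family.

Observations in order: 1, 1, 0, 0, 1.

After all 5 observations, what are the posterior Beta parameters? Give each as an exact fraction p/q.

obs 1: x=1 → posterior Beta(11/5, 10)
obs 2: x=1 → posterior Beta(16/5, 10)
obs 3: x=0 → posterior Beta(16/5, 11)
obs 4: x=0 → posterior Beta(16/5, 12)
obs 5: x=1 → posterior Beta(21/5, 12)

alpha=21/5, beta=12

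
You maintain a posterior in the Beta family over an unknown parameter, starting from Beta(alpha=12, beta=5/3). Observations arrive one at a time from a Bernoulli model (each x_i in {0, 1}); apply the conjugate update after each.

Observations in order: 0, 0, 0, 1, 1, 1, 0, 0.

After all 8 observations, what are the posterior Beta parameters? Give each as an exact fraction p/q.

alpha=15, beta=20/3

obs 1: x=0 → posterior Beta(12, 8/3)
obs 2: x=0 → posterior Beta(12, 11/3)
obs 3: x=0 → posterior Beta(12, 14/3)
obs 4: x=1 → posterior Beta(13, 14/3)
obs 5: x=1 → posterior Beta(14, 14/3)
obs 6: x=1 → posterior Beta(15, 14/3)
obs 7: x=0 → posterior Beta(15, 17/3)
obs 8: x=0 → posterior Beta(15, 20/3)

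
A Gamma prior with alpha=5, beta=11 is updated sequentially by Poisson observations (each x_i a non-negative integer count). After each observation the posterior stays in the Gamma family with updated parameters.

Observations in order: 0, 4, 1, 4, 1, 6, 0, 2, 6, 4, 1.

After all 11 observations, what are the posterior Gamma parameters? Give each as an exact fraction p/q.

obs 1: x=0 → posterior Gamma(5, 12)
obs 2: x=4 → posterior Gamma(9, 13)
obs 3: x=1 → posterior Gamma(10, 14)
obs 4: x=4 → posterior Gamma(14, 15)
obs 5: x=1 → posterior Gamma(15, 16)
obs 6: x=6 → posterior Gamma(21, 17)
obs 7: x=0 → posterior Gamma(21, 18)
obs 8: x=2 → posterior Gamma(23, 19)
obs 9: x=6 → posterior Gamma(29, 20)
obs 10: x=4 → posterior Gamma(33, 21)
obs 11: x=1 → posterior Gamma(34, 22)

alpha=34, beta=22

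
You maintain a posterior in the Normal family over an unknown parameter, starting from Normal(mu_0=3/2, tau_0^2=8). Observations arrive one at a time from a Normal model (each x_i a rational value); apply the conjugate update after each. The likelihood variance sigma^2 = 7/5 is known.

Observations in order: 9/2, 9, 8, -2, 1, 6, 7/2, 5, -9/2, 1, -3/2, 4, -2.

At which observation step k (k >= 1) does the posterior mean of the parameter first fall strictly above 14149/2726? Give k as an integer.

k = 2

obs 1: x=9/2 → posterior Normal(381/94, 56/47)
obs 2: x=9 → posterior Normal(367/58, 56/87)
obs 3: x=8 → posterior Normal(1741/254, 56/127)
obs 4: x=-2 → posterior Normal(1581/334, 56/167)
obs 5: x=1 → posterior Normal(1661/414, 56/207)
obs 6: x=6 → posterior Normal(2141/494, 56/247)
obs 7: x=7/2 → posterior Normal(2421/574, 8/41)
obs 8: x=5 → posterior Normal(2821/654, 56/327)
obs 9: x=-9/2 → posterior Normal(2461/734, 56/367)
obs 10: x=1 → posterior Normal(231/74, 56/407)
obs 11: x=-3/2 → posterior Normal(807/298, 56/447)
obs 12: x=4 → posterior Normal(2741/974, 56/487)
obs 13: x=-2 → posterior Normal(2581/1054, 56/527)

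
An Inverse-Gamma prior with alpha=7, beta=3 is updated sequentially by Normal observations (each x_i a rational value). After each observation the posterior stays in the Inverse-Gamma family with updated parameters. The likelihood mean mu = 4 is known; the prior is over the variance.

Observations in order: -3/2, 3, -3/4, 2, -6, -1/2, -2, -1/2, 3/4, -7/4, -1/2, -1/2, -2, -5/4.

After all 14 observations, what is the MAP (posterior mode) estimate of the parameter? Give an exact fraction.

obs 1: x=-3/2 → posterior Inverse-Gamma(15/2, 145/8)
obs 2: x=3 → posterior Inverse-Gamma(8, 149/8)
obs 3: x=-3/4 → posterior Inverse-Gamma(17/2, 957/32)
obs 4: x=2 → posterior Inverse-Gamma(9, 1021/32)
obs 5: x=-6 → posterior Inverse-Gamma(19/2, 2621/32)
obs 6: x=-1/2 → posterior Inverse-Gamma(10, 2945/32)
obs 7: x=-2 → posterior Inverse-Gamma(21/2, 3521/32)
obs 8: x=-1/2 → posterior Inverse-Gamma(11, 3845/32)
obs 9: x=3/4 → posterior Inverse-Gamma(23/2, 2007/16)
obs 10: x=-7/4 → posterior Inverse-Gamma(12, 4543/32)
obs 11: x=-1/2 → posterior Inverse-Gamma(25/2, 4867/32)
obs 12: x=-1/2 → posterior Inverse-Gamma(13, 5191/32)
obs 13: x=-2 → posterior Inverse-Gamma(27/2, 5767/32)
obs 14: x=-5/4 → posterior Inverse-Gamma(14, 194)

194/15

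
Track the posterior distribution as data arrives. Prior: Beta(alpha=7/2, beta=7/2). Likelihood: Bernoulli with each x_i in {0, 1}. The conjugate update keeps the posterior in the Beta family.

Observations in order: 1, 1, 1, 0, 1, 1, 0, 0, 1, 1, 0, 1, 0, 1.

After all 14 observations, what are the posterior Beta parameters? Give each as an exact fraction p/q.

obs 1: x=1 → posterior Beta(9/2, 7/2)
obs 2: x=1 → posterior Beta(11/2, 7/2)
obs 3: x=1 → posterior Beta(13/2, 7/2)
obs 4: x=0 → posterior Beta(13/2, 9/2)
obs 5: x=1 → posterior Beta(15/2, 9/2)
obs 6: x=1 → posterior Beta(17/2, 9/2)
obs 7: x=0 → posterior Beta(17/2, 11/2)
obs 8: x=0 → posterior Beta(17/2, 13/2)
obs 9: x=1 → posterior Beta(19/2, 13/2)
obs 10: x=1 → posterior Beta(21/2, 13/2)
obs 11: x=0 → posterior Beta(21/2, 15/2)
obs 12: x=1 → posterior Beta(23/2, 15/2)
obs 13: x=0 → posterior Beta(23/2, 17/2)
obs 14: x=1 → posterior Beta(25/2, 17/2)

alpha=25/2, beta=17/2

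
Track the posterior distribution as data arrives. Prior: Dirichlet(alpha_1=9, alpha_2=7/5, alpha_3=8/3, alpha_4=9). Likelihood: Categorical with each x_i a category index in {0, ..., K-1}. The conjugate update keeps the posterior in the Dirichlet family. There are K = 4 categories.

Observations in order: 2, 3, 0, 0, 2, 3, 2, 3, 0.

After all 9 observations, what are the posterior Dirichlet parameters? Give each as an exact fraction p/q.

alpha_1=12, alpha_2=7/5, alpha_3=17/3, alpha_4=12

obs 1: x=2 → posterior Dirichlet(9, 7/5, 11/3, 9)
obs 2: x=3 → posterior Dirichlet(9, 7/5, 11/3, 10)
obs 3: x=0 → posterior Dirichlet(10, 7/5, 11/3, 10)
obs 4: x=0 → posterior Dirichlet(11, 7/5, 11/3, 10)
obs 5: x=2 → posterior Dirichlet(11, 7/5, 14/3, 10)
obs 6: x=3 → posterior Dirichlet(11, 7/5, 14/3, 11)
obs 7: x=2 → posterior Dirichlet(11, 7/5, 17/3, 11)
obs 8: x=3 → posterior Dirichlet(11, 7/5, 17/3, 12)
obs 9: x=0 → posterior Dirichlet(12, 7/5, 17/3, 12)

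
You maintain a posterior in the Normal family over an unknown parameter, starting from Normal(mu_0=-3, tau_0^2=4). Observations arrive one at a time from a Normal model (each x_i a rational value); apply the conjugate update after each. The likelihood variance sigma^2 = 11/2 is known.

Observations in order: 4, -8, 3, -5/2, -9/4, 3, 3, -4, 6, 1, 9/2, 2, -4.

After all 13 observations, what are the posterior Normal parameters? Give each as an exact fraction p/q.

obs 1: x=4 → posterior Normal(-1/19, 44/19)
obs 2: x=-8 → posterior Normal(-65/27, 44/27)
obs 3: x=3 → posterior Normal(-41/35, 44/35)
obs 4: x=-5/2 → posterior Normal(-61/43, 44/43)
obs 5: x=-9/4 → posterior Normal(-79/51, 44/51)
obs 6: x=3 → posterior Normal(-55/59, 44/59)
obs 7: x=3 → posterior Normal(-31/67, 44/67)
obs 8: x=-4 → posterior Normal(-21/25, 44/75)
obs 9: x=6 → posterior Normal(-15/83, 44/83)
obs 10: x=1 → posterior Normal(-1/13, 44/91)
obs 11: x=9/2 → posterior Normal(29/99, 4/9)
obs 12: x=2 → posterior Normal(45/107, 44/107)
obs 13: x=-4 → posterior Normal(13/115, 44/115)

mu_0=13/115, tau_0^2=44/115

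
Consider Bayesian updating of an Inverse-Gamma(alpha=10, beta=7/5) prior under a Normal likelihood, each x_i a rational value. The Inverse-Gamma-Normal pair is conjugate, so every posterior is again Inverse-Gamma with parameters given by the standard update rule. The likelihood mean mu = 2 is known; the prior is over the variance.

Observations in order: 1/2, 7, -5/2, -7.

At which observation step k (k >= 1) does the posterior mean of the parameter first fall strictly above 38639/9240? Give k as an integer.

k = 4

obs 1: x=1/2 → posterior Inverse-Gamma(21/2, 101/40)
obs 2: x=7 → posterior Inverse-Gamma(11, 601/40)
obs 3: x=-5/2 → posterior Inverse-Gamma(23/2, 503/20)
obs 4: x=-7 → posterior Inverse-Gamma(12, 1313/20)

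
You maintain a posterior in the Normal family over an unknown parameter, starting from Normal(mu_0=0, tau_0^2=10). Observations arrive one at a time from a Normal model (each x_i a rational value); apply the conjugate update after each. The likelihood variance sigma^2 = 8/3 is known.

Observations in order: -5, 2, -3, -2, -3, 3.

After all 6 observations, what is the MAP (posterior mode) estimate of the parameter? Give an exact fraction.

-60/47

obs 1: x=-5 → posterior Normal(-75/19, 40/19)
obs 2: x=2 → posterior Normal(-45/34, 20/17)
obs 3: x=-3 → posterior Normal(-90/49, 40/49)
obs 4: x=-2 → posterior Normal(-15/8, 5/8)
obs 5: x=-3 → posterior Normal(-165/79, 40/79)
obs 6: x=3 → posterior Normal(-60/47, 20/47)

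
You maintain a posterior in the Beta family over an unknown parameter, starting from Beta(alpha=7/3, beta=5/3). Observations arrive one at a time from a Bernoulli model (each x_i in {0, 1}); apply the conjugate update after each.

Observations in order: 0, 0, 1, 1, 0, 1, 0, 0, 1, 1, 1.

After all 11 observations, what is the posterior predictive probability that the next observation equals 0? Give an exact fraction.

4/9

obs 1: x=0 → posterior Beta(7/3, 8/3)
obs 2: x=0 → posterior Beta(7/3, 11/3)
obs 3: x=1 → posterior Beta(10/3, 11/3)
obs 4: x=1 → posterior Beta(13/3, 11/3)
obs 5: x=0 → posterior Beta(13/3, 14/3)
obs 6: x=1 → posterior Beta(16/3, 14/3)
obs 7: x=0 → posterior Beta(16/3, 17/3)
obs 8: x=0 → posterior Beta(16/3, 20/3)
obs 9: x=1 → posterior Beta(19/3, 20/3)
obs 10: x=1 → posterior Beta(22/3, 20/3)
obs 11: x=1 → posterior Beta(25/3, 20/3)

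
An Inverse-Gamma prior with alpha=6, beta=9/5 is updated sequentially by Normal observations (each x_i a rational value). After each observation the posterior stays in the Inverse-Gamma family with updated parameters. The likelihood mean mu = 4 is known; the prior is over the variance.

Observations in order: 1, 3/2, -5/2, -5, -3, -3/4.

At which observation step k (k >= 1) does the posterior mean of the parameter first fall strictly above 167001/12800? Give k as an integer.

k = 6

obs 1: x=1 → posterior Inverse-Gamma(13/2, 63/10)
obs 2: x=3/2 → posterior Inverse-Gamma(7, 377/40)
obs 3: x=-5/2 → posterior Inverse-Gamma(15/2, 611/20)
obs 4: x=-5 → posterior Inverse-Gamma(8, 1421/20)
obs 5: x=-3 → posterior Inverse-Gamma(17/2, 1911/20)
obs 6: x=-3/4 → posterior Inverse-Gamma(9, 17093/160)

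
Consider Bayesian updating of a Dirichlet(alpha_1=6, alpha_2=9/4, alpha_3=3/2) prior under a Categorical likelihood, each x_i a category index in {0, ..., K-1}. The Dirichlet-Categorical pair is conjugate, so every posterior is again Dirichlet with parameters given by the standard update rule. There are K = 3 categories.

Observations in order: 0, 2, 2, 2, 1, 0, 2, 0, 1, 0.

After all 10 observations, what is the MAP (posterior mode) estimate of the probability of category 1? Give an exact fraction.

13/67

obs 1: x=0 → posterior Dirichlet(7, 9/4, 3/2)
obs 2: x=2 → posterior Dirichlet(7, 9/4, 5/2)
obs 3: x=2 → posterior Dirichlet(7, 9/4, 7/2)
obs 4: x=2 → posterior Dirichlet(7, 9/4, 9/2)
obs 5: x=1 → posterior Dirichlet(7, 13/4, 9/2)
obs 6: x=0 → posterior Dirichlet(8, 13/4, 9/2)
obs 7: x=2 → posterior Dirichlet(8, 13/4, 11/2)
obs 8: x=0 → posterior Dirichlet(9, 13/4, 11/2)
obs 9: x=1 → posterior Dirichlet(9, 17/4, 11/2)
obs 10: x=0 → posterior Dirichlet(10, 17/4, 11/2)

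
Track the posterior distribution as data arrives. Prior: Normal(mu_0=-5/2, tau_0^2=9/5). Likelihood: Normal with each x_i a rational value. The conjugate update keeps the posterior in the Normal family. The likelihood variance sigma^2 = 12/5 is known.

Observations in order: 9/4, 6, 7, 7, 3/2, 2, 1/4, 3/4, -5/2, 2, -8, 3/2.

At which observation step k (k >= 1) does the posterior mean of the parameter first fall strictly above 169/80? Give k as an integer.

k = 3

obs 1: x=9/4 → posterior Normal(-13/28, 36/35)
obs 2: x=6 → posterior Normal(59/40, 18/25)
obs 3: x=7 → posterior Normal(11/4, 36/65)
obs 4: x=7 → posterior Normal(227/64, 9/20)
obs 5: x=3/2 → posterior Normal(245/76, 36/95)
obs 6: x=2 → posterior Normal(269/88, 18/55)
obs 7: x=1/4 → posterior Normal(68/25, 36/125)
obs 8: x=3/4 → posterior Normal(281/112, 9/35)
obs 9: x=-5/2 → posterior Normal(251/124, 36/155)
obs 10: x=2 → posterior Normal(275/136, 18/85)
obs 11: x=-8 → posterior Normal(179/148, 36/185)
obs 12: x=3/2 → posterior Normal(197/160, 9/50)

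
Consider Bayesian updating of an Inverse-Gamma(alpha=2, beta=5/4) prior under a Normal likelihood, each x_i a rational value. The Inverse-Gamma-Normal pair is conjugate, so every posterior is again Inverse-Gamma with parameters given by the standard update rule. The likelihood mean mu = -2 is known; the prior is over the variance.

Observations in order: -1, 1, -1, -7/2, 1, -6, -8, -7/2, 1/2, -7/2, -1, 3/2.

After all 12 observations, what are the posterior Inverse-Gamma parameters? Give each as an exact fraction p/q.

alpha=8, beta=403/8

obs 1: x=-1 → posterior Inverse-Gamma(5/2, 7/4)
obs 2: x=1 → posterior Inverse-Gamma(3, 25/4)
obs 3: x=-1 → posterior Inverse-Gamma(7/2, 27/4)
obs 4: x=-7/2 → posterior Inverse-Gamma(4, 63/8)
obs 5: x=1 → posterior Inverse-Gamma(9/2, 99/8)
obs 6: x=-6 → posterior Inverse-Gamma(5, 163/8)
obs 7: x=-8 → posterior Inverse-Gamma(11/2, 307/8)
obs 8: x=-7/2 → posterior Inverse-Gamma(6, 79/2)
obs 9: x=1/2 → posterior Inverse-Gamma(13/2, 341/8)
obs 10: x=-7/2 → posterior Inverse-Gamma(7, 175/4)
obs 11: x=-1 → posterior Inverse-Gamma(15/2, 177/4)
obs 12: x=3/2 → posterior Inverse-Gamma(8, 403/8)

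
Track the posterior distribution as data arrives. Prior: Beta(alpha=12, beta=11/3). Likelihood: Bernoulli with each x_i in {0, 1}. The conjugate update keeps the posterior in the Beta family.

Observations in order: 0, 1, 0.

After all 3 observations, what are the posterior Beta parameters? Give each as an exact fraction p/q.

obs 1: x=0 → posterior Beta(12, 14/3)
obs 2: x=1 → posterior Beta(13, 14/3)
obs 3: x=0 → posterior Beta(13, 17/3)

alpha=13, beta=17/3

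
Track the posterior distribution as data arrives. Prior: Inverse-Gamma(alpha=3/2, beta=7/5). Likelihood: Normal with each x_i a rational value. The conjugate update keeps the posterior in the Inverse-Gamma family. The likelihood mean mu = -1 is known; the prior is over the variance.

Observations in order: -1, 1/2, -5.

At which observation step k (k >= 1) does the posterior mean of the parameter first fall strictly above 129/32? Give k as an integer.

obs 1: x=-1 → posterior Inverse-Gamma(2, 7/5)
obs 2: x=1/2 → posterior Inverse-Gamma(5/2, 101/40)
obs 3: x=-5 → posterior Inverse-Gamma(3, 421/40)

k = 3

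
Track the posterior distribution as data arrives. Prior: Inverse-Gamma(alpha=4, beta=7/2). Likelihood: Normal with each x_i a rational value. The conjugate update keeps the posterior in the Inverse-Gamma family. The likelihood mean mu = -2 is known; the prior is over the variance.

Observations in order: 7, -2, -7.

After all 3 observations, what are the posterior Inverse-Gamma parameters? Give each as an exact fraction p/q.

obs 1: x=7 → posterior Inverse-Gamma(9/2, 44)
obs 2: x=-2 → posterior Inverse-Gamma(5, 44)
obs 3: x=-7 → posterior Inverse-Gamma(11/2, 113/2)

alpha=11/2, beta=113/2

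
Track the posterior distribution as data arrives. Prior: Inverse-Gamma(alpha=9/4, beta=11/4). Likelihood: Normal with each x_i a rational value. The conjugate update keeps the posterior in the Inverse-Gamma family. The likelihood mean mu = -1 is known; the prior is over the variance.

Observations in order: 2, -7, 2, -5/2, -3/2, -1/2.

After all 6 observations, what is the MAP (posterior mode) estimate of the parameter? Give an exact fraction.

obs 1: x=2 → posterior Inverse-Gamma(11/4, 29/4)
obs 2: x=-7 → posterior Inverse-Gamma(13/4, 101/4)
obs 3: x=2 → posterior Inverse-Gamma(15/4, 119/4)
obs 4: x=-5/2 → posterior Inverse-Gamma(17/4, 247/8)
obs 5: x=-3/2 → posterior Inverse-Gamma(19/4, 31)
obs 6: x=-1/2 → posterior Inverse-Gamma(21/4, 249/8)

249/50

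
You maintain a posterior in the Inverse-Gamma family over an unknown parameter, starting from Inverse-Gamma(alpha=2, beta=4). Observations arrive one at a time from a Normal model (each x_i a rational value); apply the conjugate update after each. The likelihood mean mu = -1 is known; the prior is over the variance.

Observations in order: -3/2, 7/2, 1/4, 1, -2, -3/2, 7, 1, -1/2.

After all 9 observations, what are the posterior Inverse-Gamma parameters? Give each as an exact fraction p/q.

alpha=13/2, beta=1657/32

obs 1: x=-3/2 → posterior Inverse-Gamma(5/2, 33/8)
obs 2: x=7/2 → posterior Inverse-Gamma(3, 57/4)
obs 3: x=1/4 → posterior Inverse-Gamma(7/2, 481/32)
obs 4: x=1 → posterior Inverse-Gamma(4, 545/32)
obs 5: x=-2 → posterior Inverse-Gamma(9/2, 561/32)
obs 6: x=-3/2 → posterior Inverse-Gamma(5, 565/32)
obs 7: x=7 → posterior Inverse-Gamma(11/2, 1589/32)
obs 8: x=1 → posterior Inverse-Gamma(6, 1653/32)
obs 9: x=-1/2 → posterior Inverse-Gamma(13/2, 1657/32)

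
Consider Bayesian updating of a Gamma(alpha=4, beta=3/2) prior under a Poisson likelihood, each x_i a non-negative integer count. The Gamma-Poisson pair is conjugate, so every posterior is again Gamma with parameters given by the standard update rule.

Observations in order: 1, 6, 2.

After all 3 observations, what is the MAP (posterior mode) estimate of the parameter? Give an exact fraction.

obs 1: x=1 → posterior Gamma(5, 5/2)
obs 2: x=6 → posterior Gamma(11, 7/2)
obs 3: x=2 → posterior Gamma(13, 9/2)

8/3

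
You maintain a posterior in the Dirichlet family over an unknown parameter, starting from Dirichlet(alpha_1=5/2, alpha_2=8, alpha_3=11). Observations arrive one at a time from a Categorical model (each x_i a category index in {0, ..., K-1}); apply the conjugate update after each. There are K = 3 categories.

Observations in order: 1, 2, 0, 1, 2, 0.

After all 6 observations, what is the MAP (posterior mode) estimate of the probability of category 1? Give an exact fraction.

obs 1: x=1 → posterior Dirichlet(5/2, 9, 11)
obs 2: x=2 → posterior Dirichlet(5/2, 9, 12)
obs 3: x=0 → posterior Dirichlet(7/2, 9, 12)
obs 4: x=1 → posterior Dirichlet(7/2, 10, 12)
obs 5: x=2 → posterior Dirichlet(7/2, 10, 13)
obs 6: x=0 → posterior Dirichlet(9/2, 10, 13)

18/49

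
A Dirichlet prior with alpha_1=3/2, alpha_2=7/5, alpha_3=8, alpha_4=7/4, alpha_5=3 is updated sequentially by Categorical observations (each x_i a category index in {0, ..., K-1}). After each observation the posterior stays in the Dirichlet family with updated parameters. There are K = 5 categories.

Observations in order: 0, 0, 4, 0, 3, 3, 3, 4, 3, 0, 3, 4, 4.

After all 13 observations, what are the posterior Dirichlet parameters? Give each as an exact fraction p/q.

alpha_1=11/2, alpha_2=7/5, alpha_3=8, alpha_4=27/4, alpha_5=7

obs 1: x=0 → posterior Dirichlet(5/2, 7/5, 8, 7/4, 3)
obs 2: x=0 → posterior Dirichlet(7/2, 7/5, 8, 7/4, 3)
obs 3: x=4 → posterior Dirichlet(7/2, 7/5, 8, 7/4, 4)
obs 4: x=0 → posterior Dirichlet(9/2, 7/5, 8, 7/4, 4)
obs 5: x=3 → posterior Dirichlet(9/2, 7/5, 8, 11/4, 4)
obs 6: x=3 → posterior Dirichlet(9/2, 7/5, 8, 15/4, 4)
obs 7: x=3 → posterior Dirichlet(9/2, 7/5, 8, 19/4, 4)
obs 8: x=4 → posterior Dirichlet(9/2, 7/5, 8, 19/4, 5)
obs 9: x=3 → posterior Dirichlet(9/2, 7/5, 8, 23/4, 5)
obs 10: x=0 → posterior Dirichlet(11/2, 7/5, 8, 23/4, 5)
obs 11: x=3 → posterior Dirichlet(11/2, 7/5, 8, 27/4, 5)
obs 12: x=4 → posterior Dirichlet(11/2, 7/5, 8, 27/4, 6)
obs 13: x=4 → posterior Dirichlet(11/2, 7/5, 8, 27/4, 7)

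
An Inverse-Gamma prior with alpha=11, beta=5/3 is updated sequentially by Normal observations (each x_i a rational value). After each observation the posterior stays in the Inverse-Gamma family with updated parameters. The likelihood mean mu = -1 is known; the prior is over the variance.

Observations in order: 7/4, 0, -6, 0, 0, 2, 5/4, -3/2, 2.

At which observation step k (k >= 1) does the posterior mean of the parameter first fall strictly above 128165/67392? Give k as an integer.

obs 1: x=7/4 → posterior Inverse-Gamma(23/2, 523/96)
obs 2: x=0 → posterior Inverse-Gamma(12, 571/96)
obs 3: x=-6 → posterior Inverse-Gamma(25/2, 1771/96)
obs 4: x=0 → posterior Inverse-Gamma(13, 1819/96)
obs 5: x=0 → posterior Inverse-Gamma(27/2, 1867/96)
obs 6: x=2 → posterior Inverse-Gamma(14, 2299/96)
obs 7: x=5/4 → posterior Inverse-Gamma(29/2, 1271/48)
obs 8: x=-3/2 → posterior Inverse-Gamma(15, 1277/48)
obs 9: x=2 → posterior Inverse-Gamma(31/2, 1493/48)

k = 7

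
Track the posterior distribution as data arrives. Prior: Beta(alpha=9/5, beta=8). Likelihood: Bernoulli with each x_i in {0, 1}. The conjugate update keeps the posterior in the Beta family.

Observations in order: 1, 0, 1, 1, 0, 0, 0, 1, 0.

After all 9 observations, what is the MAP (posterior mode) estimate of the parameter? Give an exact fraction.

2/7

obs 1: x=1 → posterior Beta(14/5, 8)
obs 2: x=0 → posterior Beta(14/5, 9)
obs 3: x=1 → posterior Beta(19/5, 9)
obs 4: x=1 → posterior Beta(24/5, 9)
obs 5: x=0 → posterior Beta(24/5, 10)
obs 6: x=0 → posterior Beta(24/5, 11)
obs 7: x=0 → posterior Beta(24/5, 12)
obs 8: x=1 → posterior Beta(29/5, 12)
obs 9: x=0 → posterior Beta(29/5, 13)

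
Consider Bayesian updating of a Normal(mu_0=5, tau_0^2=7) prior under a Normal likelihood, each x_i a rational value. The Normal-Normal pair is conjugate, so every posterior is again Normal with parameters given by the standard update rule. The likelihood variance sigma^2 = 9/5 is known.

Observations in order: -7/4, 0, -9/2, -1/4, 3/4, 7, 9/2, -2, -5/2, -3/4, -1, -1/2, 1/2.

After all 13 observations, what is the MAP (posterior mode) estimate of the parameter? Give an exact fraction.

55/928

obs 1: x=-7/4 → posterior Normal(-65/176, 63/44)
obs 2: x=0 → posterior Normal(-65/316, 63/79)
obs 3: x=-9/2 → posterior Normal(-695/456, 21/38)
obs 4: x=-1/4 → posterior Normal(-365/298, 63/149)
obs 5: x=3/4 → posterior Normal(-625/736, 63/184)
obs 6: x=7 → posterior Normal(355/876, 21/73)
obs 7: x=9/2 → posterior Normal(985/1016, 63/254)
obs 8: x=-2 → posterior Normal(705/1156, 63/289)
obs 9: x=-5/2 → posterior Normal(355/1296, 7/36)
obs 10: x=-3/4 → posterior Normal(125/718, 63/359)
obs 11: x=-1 → posterior Normal(55/788, 63/394)
obs 12: x=-1/2 → posterior Normal(10/429, 21/143)
obs 13: x=1/2 → posterior Normal(55/928, 63/464)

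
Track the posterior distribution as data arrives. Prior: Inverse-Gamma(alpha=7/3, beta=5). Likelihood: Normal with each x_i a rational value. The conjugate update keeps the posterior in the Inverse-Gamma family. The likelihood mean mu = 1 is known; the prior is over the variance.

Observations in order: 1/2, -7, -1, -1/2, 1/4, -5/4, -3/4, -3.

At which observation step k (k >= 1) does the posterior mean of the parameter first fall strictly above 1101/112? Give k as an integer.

obs 1: x=1/2 → posterior Inverse-Gamma(17/6, 41/8)
obs 2: x=-7 → posterior Inverse-Gamma(10/3, 297/8)
obs 3: x=-1 → posterior Inverse-Gamma(23/6, 313/8)
obs 4: x=-1/2 → posterior Inverse-Gamma(13/3, 161/4)
obs 5: x=1/4 → posterior Inverse-Gamma(29/6, 1297/32)
obs 6: x=-5/4 → posterior Inverse-Gamma(16/3, 689/16)
obs 7: x=-3/4 → posterior Inverse-Gamma(35/6, 1427/32)
obs 8: x=-3 → posterior Inverse-Gamma(19/3, 1683/32)

k = 2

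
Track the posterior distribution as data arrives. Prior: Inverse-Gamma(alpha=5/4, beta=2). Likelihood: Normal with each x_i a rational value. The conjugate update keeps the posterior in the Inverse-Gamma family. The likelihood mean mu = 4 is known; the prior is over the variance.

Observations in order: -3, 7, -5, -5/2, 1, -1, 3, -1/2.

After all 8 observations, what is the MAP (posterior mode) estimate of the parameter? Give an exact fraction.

481/25

obs 1: x=-3 → posterior Inverse-Gamma(7/4, 53/2)
obs 2: x=7 → posterior Inverse-Gamma(9/4, 31)
obs 3: x=-5 → posterior Inverse-Gamma(11/4, 143/2)
obs 4: x=-5/2 → posterior Inverse-Gamma(13/4, 741/8)
obs 5: x=1 → posterior Inverse-Gamma(15/4, 777/8)
obs 6: x=-1 → posterior Inverse-Gamma(17/4, 877/8)
obs 7: x=3 → posterior Inverse-Gamma(19/4, 881/8)
obs 8: x=-1/2 → posterior Inverse-Gamma(21/4, 481/4)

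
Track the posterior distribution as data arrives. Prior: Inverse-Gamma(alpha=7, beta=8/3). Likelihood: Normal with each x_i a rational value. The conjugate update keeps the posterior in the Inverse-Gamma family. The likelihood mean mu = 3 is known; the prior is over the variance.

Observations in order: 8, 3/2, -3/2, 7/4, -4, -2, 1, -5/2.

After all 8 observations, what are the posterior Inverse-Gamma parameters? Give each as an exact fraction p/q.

obs 1: x=8 → posterior Inverse-Gamma(15/2, 91/6)
obs 2: x=3/2 → posterior Inverse-Gamma(8, 391/24)
obs 3: x=-3/2 → posterior Inverse-Gamma(17/2, 317/12)
obs 4: x=7/4 → posterior Inverse-Gamma(9, 2611/96)
obs 5: x=-4 → posterior Inverse-Gamma(19/2, 4963/96)
obs 6: x=-2 → posterior Inverse-Gamma(10, 6163/96)
obs 7: x=1 → posterior Inverse-Gamma(21/2, 6355/96)
obs 8: x=-5/2 → posterior Inverse-Gamma(11, 7807/96)

alpha=11, beta=7807/96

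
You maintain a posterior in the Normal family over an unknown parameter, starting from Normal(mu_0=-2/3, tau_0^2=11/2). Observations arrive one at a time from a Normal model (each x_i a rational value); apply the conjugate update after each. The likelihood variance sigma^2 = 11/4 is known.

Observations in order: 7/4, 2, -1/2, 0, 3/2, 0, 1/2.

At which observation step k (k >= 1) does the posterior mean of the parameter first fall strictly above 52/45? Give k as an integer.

obs 1: x=7/4 → posterior Normal(17/18, 11/6)
obs 2: x=2 → posterior Normal(41/30, 11/10)
obs 3: x=-1/2 → posterior Normal(5/6, 11/14)
obs 4: x=0 → posterior Normal(35/54, 11/18)
obs 5: x=3/2 → posterior Normal(53/66, 1/2)
obs 6: x=0 → posterior Normal(53/78, 11/26)
obs 7: x=1/2 → posterior Normal(59/90, 11/30)

k = 2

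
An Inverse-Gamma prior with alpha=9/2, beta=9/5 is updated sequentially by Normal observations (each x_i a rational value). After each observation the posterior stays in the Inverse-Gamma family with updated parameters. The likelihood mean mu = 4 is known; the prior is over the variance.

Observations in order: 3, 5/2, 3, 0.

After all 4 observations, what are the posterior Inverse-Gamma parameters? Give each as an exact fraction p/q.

alpha=13/2, beta=477/40

obs 1: x=3 → posterior Inverse-Gamma(5, 23/10)
obs 2: x=5/2 → posterior Inverse-Gamma(11/2, 137/40)
obs 3: x=3 → posterior Inverse-Gamma(6, 157/40)
obs 4: x=0 → posterior Inverse-Gamma(13/2, 477/40)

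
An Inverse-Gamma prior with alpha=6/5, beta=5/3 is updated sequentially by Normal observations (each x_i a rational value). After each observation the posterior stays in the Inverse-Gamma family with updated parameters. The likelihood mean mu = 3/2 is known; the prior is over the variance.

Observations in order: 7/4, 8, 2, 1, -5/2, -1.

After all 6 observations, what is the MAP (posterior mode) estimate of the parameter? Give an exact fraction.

obs 1: x=7/4 → posterior Inverse-Gamma(17/10, 163/96)
obs 2: x=8 → posterior Inverse-Gamma(11/5, 2191/96)
obs 3: x=2 → posterior Inverse-Gamma(27/10, 2203/96)
obs 4: x=1 → posterior Inverse-Gamma(16/5, 2215/96)
obs 5: x=-5/2 → posterior Inverse-Gamma(37/10, 2983/96)
obs 6: x=-1 → posterior Inverse-Gamma(21/5, 3283/96)

16415/2496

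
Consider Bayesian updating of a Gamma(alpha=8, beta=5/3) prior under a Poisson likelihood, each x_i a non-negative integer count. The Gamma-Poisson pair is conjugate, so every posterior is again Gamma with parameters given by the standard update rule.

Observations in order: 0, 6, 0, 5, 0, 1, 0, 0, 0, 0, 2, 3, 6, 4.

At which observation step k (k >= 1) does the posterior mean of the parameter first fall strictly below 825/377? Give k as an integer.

obs 1: x=0 → posterior Gamma(8, 8/3)
obs 2: x=6 → posterior Gamma(14, 11/3)
obs 3: x=0 → posterior Gamma(14, 14/3)
obs 4: x=5 → posterior Gamma(19, 17/3)
obs 5: x=0 → posterior Gamma(19, 20/3)
obs 6: x=1 → posterior Gamma(20, 23/3)
obs 7: x=0 → posterior Gamma(20, 26/3)
obs 8: x=0 → posterior Gamma(20, 29/3)
obs 9: x=0 → posterior Gamma(20, 32/3)
obs 10: x=0 → posterior Gamma(20, 35/3)
obs 11: x=2 → posterior Gamma(22, 38/3)
obs 12: x=3 → posterior Gamma(25, 41/3)
obs 13: x=6 → posterior Gamma(31, 44/3)
obs 14: x=4 → posterior Gamma(35, 47/3)

k = 8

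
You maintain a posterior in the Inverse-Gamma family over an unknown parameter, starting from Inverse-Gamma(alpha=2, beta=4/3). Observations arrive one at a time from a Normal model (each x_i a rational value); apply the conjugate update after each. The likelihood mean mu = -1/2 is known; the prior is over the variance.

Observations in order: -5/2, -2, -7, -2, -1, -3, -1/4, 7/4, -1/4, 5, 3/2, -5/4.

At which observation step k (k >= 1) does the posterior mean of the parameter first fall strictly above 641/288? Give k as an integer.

k = 2

obs 1: x=-5/2 → posterior Inverse-Gamma(5/2, 10/3)
obs 2: x=-2 → posterior Inverse-Gamma(3, 107/24)
obs 3: x=-7 → posterior Inverse-Gamma(7/2, 307/12)
obs 4: x=-2 → posterior Inverse-Gamma(4, 641/24)
obs 5: x=-1 → posterior Inverse-Gamma(9/2, 161/6)
obs 6: x=-3 → posterior Inverse-Gamma(5, 719/24)
obs 7: x=-1/4 → posterior Inverse-Gamma(11/2, 2879/96)
obs 8: x=7/4 → posterior Inverse-Gamma(6, 1561/48)
obs 9: x=-1/4 → posterior Inverse-Gamma(13/2, 3125/96)
obs 10: x=5 → posterior Inverse-Gamma(7, 4577/96)
obs 11: x=3/2 → posterior Inverse-Gamma(15/2, 4769/96)
obs 12: x=-5/4 → posterior Inverse-Gamma(8, 1199/24)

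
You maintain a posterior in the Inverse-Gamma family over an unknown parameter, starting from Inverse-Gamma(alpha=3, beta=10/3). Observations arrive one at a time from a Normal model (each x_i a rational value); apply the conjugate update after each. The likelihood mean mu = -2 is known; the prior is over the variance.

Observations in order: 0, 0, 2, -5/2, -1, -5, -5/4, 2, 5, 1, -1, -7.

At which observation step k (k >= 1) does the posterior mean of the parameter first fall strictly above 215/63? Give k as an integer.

k = 3

obs 1: x=0 → posterior Inverse-Gamma(7/2, 16/3)
obs 2: x=0 → posterior Inverse-Gamma(4, 22/3)
obs 3: x=2 → posterior Inverse-Gamma(9/2, 46/3)
obs 4: x=-5/2 → posterior Inverse-Gamma(5, 371/24)
obs 5: x=-1 → posterior Inverse-Gamma(11/2, 383/24)
obs 6: x=-5 → posterior Inverse-Gamma(6, 491/24)
obs 7: x=-5/4 → posterior Inverse-Gamma(13/2, 1991/96)
obs 8: x=2 → posterior Inverse-Gamma(7, 2759/96)
obs 9: x=5 → posterior Inverse-Gamma(15/2, 5111/96)
obs 10: x=1 → posterior Inverse-Gamma(8, 5543/96)
obs 11: x=-1 → posterior Inverse-Gamma(17/2, 5591/96)
obs 12: x=-7 → posterior Inverse-Gamma(9, 6791/96)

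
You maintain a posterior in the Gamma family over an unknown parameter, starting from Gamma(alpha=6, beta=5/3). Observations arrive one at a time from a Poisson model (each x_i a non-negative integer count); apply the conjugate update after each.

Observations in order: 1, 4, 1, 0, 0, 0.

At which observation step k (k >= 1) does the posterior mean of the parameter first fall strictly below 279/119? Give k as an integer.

k = 4

obs 1: x=1 → posterior Gamma(7, 8/3)
obs 2: x=4 → posterior Gamma(11, 11/3)
obs 3: x=1 → posterior Gamma(12, 14/3)
obs 4: x=0 → posterior Gamma(12, 17/3)
obs 5: x=0 → posterior Gamma(12, 20/3)
obs 6: x=0 → posterior Gamma(12, 23/3)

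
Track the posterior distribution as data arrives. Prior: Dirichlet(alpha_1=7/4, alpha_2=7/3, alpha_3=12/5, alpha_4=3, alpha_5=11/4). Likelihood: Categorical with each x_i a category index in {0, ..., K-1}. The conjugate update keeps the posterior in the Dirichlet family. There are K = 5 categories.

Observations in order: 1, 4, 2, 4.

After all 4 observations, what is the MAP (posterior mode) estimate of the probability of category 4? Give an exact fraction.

225/674

obs 1: x=1 → posterior Dirichlet(7/4, 10/3, 12/5, 3, 11/4)
obs 2: x=4 → posterior Dirichlet(7/4, 10/3, 12/5, 3, 15/4)
obs 3: x=2 → posterior Dirichlet(7/4, 10/3, 17/5, 3, 15/4)
obs 4: x=4 → posterior Dirichlet(7/4, 10/3, 17/5, 3, 19/4)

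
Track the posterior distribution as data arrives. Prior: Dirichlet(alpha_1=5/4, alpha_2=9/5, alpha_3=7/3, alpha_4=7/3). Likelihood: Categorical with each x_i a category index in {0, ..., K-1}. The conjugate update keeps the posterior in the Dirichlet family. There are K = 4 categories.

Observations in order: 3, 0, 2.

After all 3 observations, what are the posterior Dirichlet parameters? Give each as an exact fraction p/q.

alpha_1=9/4, alpha_2=9/5, alpha_3=10/3, alpha_4=10/3

obs 1: x=3 → posterior Dirichlet(5/4, 9/5, 7/3, 10/3)
obs 2: x=0 → posterior Dirichlet(9/4, 9/5, 7/3, 10/3)
obs 3: x=2 → posterior Dirichlet(9/4, 9/5, 10/3, 10/3)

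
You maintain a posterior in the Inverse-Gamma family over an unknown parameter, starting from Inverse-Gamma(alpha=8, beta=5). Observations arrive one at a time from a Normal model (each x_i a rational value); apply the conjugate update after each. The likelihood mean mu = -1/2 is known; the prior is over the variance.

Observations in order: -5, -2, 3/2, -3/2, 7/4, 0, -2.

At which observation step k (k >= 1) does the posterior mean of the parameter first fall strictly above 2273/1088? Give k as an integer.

k = 3

obs 1: x=-5 → posterior Inverse-Gamma(17/2, 121/8)
obs 2: x=-2 → posterior Inverse-Gamma(9, 65/4)
obs 3: x=3/2 → posterior Inverse-Gamma(19/2, 73/4)
obs 4: x=-3/2 → posterior Inverse-Gamma(10, 75/4)
obs 5: x=7/4 → posterior Inverse-Gamma(21/2, 681/32)
obs 6: x=0 → posterior Inverse-Gamma(11, 685/32)
obs 7: x=-2 → posterior Inverse-Gamma(23/2, 721/32)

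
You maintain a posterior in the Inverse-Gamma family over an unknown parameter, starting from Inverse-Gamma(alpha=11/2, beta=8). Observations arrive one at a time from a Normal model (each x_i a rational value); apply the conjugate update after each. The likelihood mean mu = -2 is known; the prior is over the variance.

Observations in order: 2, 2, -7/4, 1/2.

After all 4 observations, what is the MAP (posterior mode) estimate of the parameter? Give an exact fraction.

obs 1: x=2 → posterior Inverse-Gamma(6, 16)
obs 2: x=2 → posterior Inverse-Gamma(13/2, 24)
obs 3: x=-7/4 → posterior Inverse-Gamma(7, 769/32)
obs 4: x=1/2 → posterior Inverse-Gamma(15/2, 869/32)

869/272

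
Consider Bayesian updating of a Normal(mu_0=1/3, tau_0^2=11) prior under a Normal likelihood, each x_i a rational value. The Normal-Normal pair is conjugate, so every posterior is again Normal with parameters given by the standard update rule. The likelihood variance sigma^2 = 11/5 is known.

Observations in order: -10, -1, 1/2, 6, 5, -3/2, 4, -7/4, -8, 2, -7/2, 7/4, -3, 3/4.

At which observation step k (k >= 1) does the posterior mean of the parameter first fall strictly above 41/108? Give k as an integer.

obs 1: x=-10 → posterior Normal(-149/18, 11/6)
obs 2: x=-1 → posterior Normal(-164/33, 1)
obs 3: x=1/2 → posterior Normal(-313/96, 11/16)
obs 4: x=6 → posterior Normal(-19/18, 11/21)
obs 5: x=5 → posterior Normal(17/156, 11/26)
obs 6: x=-3/2 → posterior Normal(-14/93, 11/31)
obs 7: x=4 → posterior Normal(23/54, 11/36)
obs 8: x=-7/4 → posterior Normal(79/492, 11/41)
obs 9: x=-8 → posterior Normal(-401/552, 11/46)
obs 10: x=2 → posterior Normal(-281/612, 11/51)
obs 11: x=-7/2 → posterior Normal(-491/672, 11/56)
obs 12: x=7/4 → posterior Normal(-193/366, 11/61)
obs 13: x=-3 → posterior Normal(-283/396, 1/6)
obs 14: x=3/4 → posterior Normal(-521/852, 11/71)

k = 7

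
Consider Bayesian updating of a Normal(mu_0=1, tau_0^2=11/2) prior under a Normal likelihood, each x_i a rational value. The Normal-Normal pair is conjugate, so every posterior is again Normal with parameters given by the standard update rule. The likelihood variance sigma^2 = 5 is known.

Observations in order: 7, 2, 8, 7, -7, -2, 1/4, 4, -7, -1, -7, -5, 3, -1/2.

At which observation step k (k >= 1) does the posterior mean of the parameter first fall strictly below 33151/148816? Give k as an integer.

obs 1: x=7 → posterior Normal(29/7, 55/21)
obs 2: x=2 → posterior Normal(109/32, 55/32)
obs 3: x=8 → posterior Normal(197/43, 55/43)
obs 4: x=7 → posterior Normal(137/27, 55/54)
obs 5: x=-7 → posterior Normal(197/65, 11/13)
obs 6: x=-2 → posterior Normal(175/76, 55/76)
obs 7: x=1/4 → posterior Normal(237/116, 55/87)
obs 8: x=4 → posterior Normal(887/392, 55/98)
obs 9: x=-7 → posterior Normal(579/436, 55/109)
obs 10: x=-1 → posterior Normal(107/96, 11/24)
obs 11: x=-7 → posterior Normal(227/524, 55/131)
obs 12: x=-5 → posterior Normal(7/568, 55/142)
obs 13: x=3 → posterior Normal(139/612, 55/153)
obs 14: x=-1/2 → posterior Normal(117/656, 55/164)

k = 12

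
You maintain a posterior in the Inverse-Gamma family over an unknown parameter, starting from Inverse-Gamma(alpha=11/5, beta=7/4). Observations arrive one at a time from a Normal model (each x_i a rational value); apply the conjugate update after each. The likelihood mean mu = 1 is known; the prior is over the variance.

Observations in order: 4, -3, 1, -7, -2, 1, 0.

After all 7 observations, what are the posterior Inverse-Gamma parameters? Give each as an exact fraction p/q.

obs 1: x=4 → posterior Inverse-Gamma(27/10, 25/4)
obs 2: x=-3 → posterior Inverse-Gamma(16/5, 57/4)
obs 3: x=1 → posterior Inverse-Gamma(37/10, 57/4)
obs 4: x=-7 → posterior Inverse-Gamma(21/5, 185/4)
obs 5: x=-2 → posterior Inverse-Gamma(47/10, 203/4)
obs 6: x=1 → posterior Inverse-Gamma(26/5, 203/4)
obs 7: x=0 → posterior Inverse-Gamma(57/10, 205/4)

alpha=57/10, beta=205/4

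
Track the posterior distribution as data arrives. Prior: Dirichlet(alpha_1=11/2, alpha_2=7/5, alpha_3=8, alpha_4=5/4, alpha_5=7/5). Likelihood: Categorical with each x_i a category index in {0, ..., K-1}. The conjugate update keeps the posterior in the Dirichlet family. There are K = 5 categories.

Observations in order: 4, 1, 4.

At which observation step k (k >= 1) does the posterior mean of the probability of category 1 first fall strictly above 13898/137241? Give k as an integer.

obs 1: x=4 → posterior Dirichlet(11/2, 7/5, 8, 5/4, 12/5)
obs 2: x=1 → posterior Dirichlet(11/2, 12/5, 8, 5/4, 12/5)
obs 3: x=4 → posterior Dirichlet(11/2, 12/5, 8, 5/4, 17/5)

k = 2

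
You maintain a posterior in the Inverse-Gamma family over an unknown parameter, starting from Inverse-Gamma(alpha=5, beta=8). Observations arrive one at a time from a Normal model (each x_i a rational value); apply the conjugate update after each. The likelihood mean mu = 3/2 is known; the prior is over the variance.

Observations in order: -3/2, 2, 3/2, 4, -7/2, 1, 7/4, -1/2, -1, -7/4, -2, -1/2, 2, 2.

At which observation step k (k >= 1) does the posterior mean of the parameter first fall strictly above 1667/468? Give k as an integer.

k = 5

obs 1: x=-3/2 → posterior Inverse-Gamma(11/2, 25/2)
obs 2: x=2 → posterior Inverse-Gamma(6, 101/8)
obs 3: x=3/2 → posterior Inverse-Gamma(13/2, 101/8)
obs 4: x=4 → posterior Inverse-Gamma(7, 63/4)
obs 5: x=-7/2 → posterior Inverse-Gamma(15/2, 113/4)
obs 6: x=1 → posterior Inverse-Gamma(8, 227/8)
obs 7: x=7/4 → posterior Inverse-Gamma(17/2, 909/32)
obs 8: x=-1/2 → posterior Inverse-Gamma(9, 973/32)
obs 9: x=-1 → posterior Inverse-Gamma(19/2, 1073/32)
obs 10: x=-7/4 → posterior Inverse-Gamma(10, 621/16)
obs 11: x=-2 → posterior Inverse-Gamma(21/2, 719/16)
obs 12: x=-1/2 → posterior Inverse-Gamma(11, 751/16)
obs 13: x=2 → posterior Inverse-Gamma(23/2, 753/16)
obs 14: x=2 → posterior Inverse-Gamma(12, 755/16)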